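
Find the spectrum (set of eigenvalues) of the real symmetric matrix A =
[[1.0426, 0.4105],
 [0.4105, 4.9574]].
sigma(A) ≈ {1, 5}

A is real symmetric, so its spectrum consists of real eigenvalues. Expanding the characteristic polynomial of the displayed matrix gives
  det(λ I - A) = p(λ) = λ^2 + (-6)λ + (5).
Solving p(λ) = 0 yields eigenvalues ≈ 1, 5. (A is shown rounded to 4 decimals, so these recover the underlying integer eigenvalues to within that precision.)
Verification: the trace of A = 6 equals the sum of eigenvalues 6, and det(A) ≈ 5.0001 matches the eigenvalue product 5.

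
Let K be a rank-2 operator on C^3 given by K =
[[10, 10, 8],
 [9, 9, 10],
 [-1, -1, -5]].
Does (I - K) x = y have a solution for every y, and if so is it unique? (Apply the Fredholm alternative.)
(I - K) is invertible (det(I - K) = -90 ≠ 0), so for every y in C^3 the equation (I - K) x = y has a unique solution.

K has rank 2 and factors as K = U V^T = u1 v1^T + u2 v2^T with u1 = (-2, -1, -1), v1 = (-3, -3, -1), u2 = (-2, -3, 2), v2 = (-2, -2, -3) (multiplying out reproduces the displayed K). The nonzero eigenvalues of U V^T coincide with those of the 2 x 2 matrix G = V^T U = [[v1·u1, v1·u2], [v2·u1, v2·u2]] = [[10, 13], [9, 4]], and by the Sylvester determinant identity det(I_3 - U V^T) = det(I_2 - V^T U) = det([[-9, -13], [-9, -3]]) = (-9)(-3) - (-13)(-9) = -90. (Direct check: I - K =
[[-9, -10, -8],
 [-9, -8, -10],
 [1, 1, 6]]
has determinant -90.) The finite-dimensional Fredholm alternative says: either (I - K) is invertible, or ker(I - K) ≠ {0} and then range(I - K) = ker((I - K)^*)^⊥, with dim ker(I - K) = dim ker((I - K)^*). Since det(I - K) ≠ 0, 1 is not an eigenvalue of K and ker(I - K) = {0}, so we are in the first case: for every y there is a unique x = (I - K)^(-1) y. (Explicitly, by the Woodbury identity, (I - U V^T)^(-1) = I + U (I_2 - G)^(-1) V^T.)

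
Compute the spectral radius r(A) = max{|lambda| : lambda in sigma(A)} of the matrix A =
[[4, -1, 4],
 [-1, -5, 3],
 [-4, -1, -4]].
r(A) = 4

The eigenvalues of A are the roots of its characteristic polynomial. With M = A (coefficients from the trace, the sum of principal 2x2 minors, and det A):
  p(λ) = det(λ I - M) = λ^3 + 5λ^2 + 2λ - 32.
By the rational root theorem any rational root is an integer divisor of 32. Testing λ = 2: p(2) = 8 + 20 + 4 - 32 = 0, so λ = 2 is a root. Dividing out (λ - 2) leaves p(λ) = (λ - 2)(λ^2 + 7λ + 16). For λ^2 + 7λ + 16 the discriminant is -15. It is negative, so the roots are the complex-conjugate pair λ = -7/2 ± (sqrt(15)/2) i ≈ -3.5 ± 1.9365i. For a conjugate pair the product of the roots equals the constant term, so |λ|^2 = 16 and |λ| = sqrt(16) = 4.
Thus the eigenvalues (to 4 decimals) are -3.5 ± 1.9365i (modulus 4); 2 (modulus 2). The spectral radius is the largest modulus: r(A) = 4. (Cross-check: r(A) ≤ ||A||_2 ≈ 8.2446; equality holds whenever A is normal, though it can also hold for some non-normal A.)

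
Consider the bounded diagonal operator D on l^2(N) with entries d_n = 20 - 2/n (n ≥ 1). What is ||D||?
||D|| = 20

For a diagonal operator on l^2 with entries d_n, ||D|| = sup_n |d_n|. Here d_1 = 18, d_2 = 19, ..., and d_n = 20 - 2/n increases monotonically toward 20. All terms lie in [18, 20), so |d_n| = d_n and the supremum is the limit 20, which is not attained by any individual d_n. Hence ||D|| = 20.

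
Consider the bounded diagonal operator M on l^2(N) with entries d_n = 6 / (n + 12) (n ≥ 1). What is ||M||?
||M|| = 6/13 (attained at n = 1)

For M diagonal, ||M|| = sup_n |d_n| = sup_n 6/(n + 12). This is positive and strictly decreasing in n, so the supremum is attained at n = 1: d_1 = 6/(1 + 12) = 6/13. Hence ||M|| = 6/13.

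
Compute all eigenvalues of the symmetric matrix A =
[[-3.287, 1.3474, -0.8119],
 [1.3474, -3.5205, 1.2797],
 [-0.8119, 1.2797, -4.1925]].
sigma(A) ≈ {-6, -3, -2}

A is real symmetric, so its spectrum consists of real eigenvalues. Expanding the characteristic polynomial of the displayed matrix gives
  det(λ I - A) = p(λ) = λ^3 + (11)λ^2 + (36)λ + (36).
Solving p(λ) = 0 yields eigenvalues ≈ -6, -3, -2. (A is shown rounded to 4 decimals, so these recover the underlying integer eigenvalues to within that precision.)
Verification: the trace of A = -11 equals the sum of eigenvalues -11, and det(A) ≈ -36.0000 matches the eigenvalue product -36.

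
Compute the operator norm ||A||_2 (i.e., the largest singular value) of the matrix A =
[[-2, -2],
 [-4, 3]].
||A||_2 = sqrt((33 + sqrt(305))/2) ≈ 5.0232 (= sqrt(largest eigenvalue of A^T A))

||A||_2 = sigma_max(A) = sqrt(lambda_max(A^T A)). Form the symmetric matrix M = A^T A =
[[20, -8],
 [-8, 13]].
Its characteristic polynomial (trace, determinant of M give the coefficients) is
  p(λ) = det(λ I - M) = λ^2 - 33λ + 196.
For λ^2 - 33λ + 196 the discriminant is 305. It is nonnegative but not a perfect square, so the roots are real and irrational: λ = (33 ± sqrt(305))/2 ≈ 25.2321, 7.7679.
So the eigenvalues of A^T A are ≈ 7.7679, 25.2321 (all ≥ 0, as they must be for A^T A). The largest is λ_max = (33 + sqrt(305))/2 ≈ 25.2321, hence ||A||_2 = sqrt(λ_max) = sqrt((33 + sqrt(305))/2) ≈ 5.0232.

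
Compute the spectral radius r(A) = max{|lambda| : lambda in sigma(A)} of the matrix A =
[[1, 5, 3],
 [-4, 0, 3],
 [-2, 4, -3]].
r(A) ≈ 5.3267

The eigenvalues of A are the roots of its characteristic polynomial. With M = A (coefficients from the trace, the sum of principal 2x2 minors, and det A):
  p(λ) = det(λ I - M) = λ^3 + 2λ^2 + 11λ + 150.
No integer candidate from the rational root theorem (±divisors of 150) is a root, so the roots are irrational. The cubic discriminant is Δ = -557740 < 0, so there is one real root and a complex-conjugate pair. p(-6) = -60 and p(-5) = 20 have opposite signs, so a root lies in (-6, -5); Newton's method refines it to λ ≈ -5.2865. Dividing out (λ - (-5.2865)) leaves approximately λ^2 - 3.2865λ + 28.3741. For λ^2 - 3.2865λ + 28.3741 the discriminant is -102.6954. It is negative, so the remaining roots are the complex-conjugate pair λ ≈ 1.6433 ± 5.0669i. Their product equals the constant term, so |λ|^2 ≈ 28.3741 and |λ| ≈ 5.3267.
Thus the eigenvalues (to 4 decimals) are -5.2865 (modulus 5.2865); 1.6433 ± 5.0669i (modulus 5.3267). The spectral radius is the largest modulus: r(A) ≈ 5.3267. (Cross-check: r(A) ≤ ||A||_2 ≈ 6.4974; equality holds whenever A is normal, though it can also hold for some non-normal A.)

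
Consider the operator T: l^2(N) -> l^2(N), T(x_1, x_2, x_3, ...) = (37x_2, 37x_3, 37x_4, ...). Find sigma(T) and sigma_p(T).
sigma(T) = closed disk {z in C : |z| ≤ 37}; sigma_p(T) = open disk {z in C : |z| < 37}

Note T = 37·V where V is the unit left shift (V x)_k = x_{k+1}; so sigma(T) = 37·sigma(V) and ||T|| = 37||V||. ||T x||^2 = 1369sum_{k≥2} |x_k|^2 ≤ 1369||x||^2, with equality on {x : x_1 = 0}, so ||T|| = 37. For any lambda with |lambda| < 37, set r = lambda/37 (|r| < 1); the vector x = (1, r, r^2, ...) is in l^2 and satisfies T x = 37(r, r^2, ...) = lambda x, so lambda is an eigenvalue. On the boundary |lambda| = 37 the geometric series diverges, so no l^2 eigenvector exists, but these lambda lie in the approximate point spectrum. Hence sigma(T) is the closed disk of radius 37 and sigma_p(T) is the open disk.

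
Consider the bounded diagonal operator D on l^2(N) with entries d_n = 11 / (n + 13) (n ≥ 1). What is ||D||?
||D|| = 11/14 (attained at n = 1)

For D diagonal, ||D|| = sup_n |d_n| = sup_n 11/(n + 13). This is positive and strictly decreasing in n, so the supremum is attained at n = 1: d_1 = 11/(1 + 13) = 11/14. Hence ||D|| = 11/14.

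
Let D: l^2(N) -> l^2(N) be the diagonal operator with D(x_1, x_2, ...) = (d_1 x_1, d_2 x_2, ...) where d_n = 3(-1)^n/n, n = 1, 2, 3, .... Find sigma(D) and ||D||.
sigma(D) = {3(-1)^n/n : n ≥ 1} ∪ {0}; ||D|| = 3

A bounded diagonal operator on l^2 with diagonal entries d_n has spectrum equal to the closure of {d_n : n ≥ 1}: every d_n is an eigenvalue (with eigenvector e_n), so {d_n} ⊂ sigma(D); the spectrum is closed, so its closure is too; and for lambda not in the closure, (D - lambda I) has bounded inverse (the diagonal entries 1/(d_n - lambda) are bounded). For our sequence d_n = 3(-1)^n/n, n = 1, 2, 3, ...:
  - {d_n} = {3(-1)^n/n : n ≥ 1}; the only limit point is 0
  - closure = {3(-1)^n/n : n ≥ 1} ∪ {0}
For the norm: a diagonal operator has ||D|| = sup_n |d_n|. Here |d_n| = 3/n is decreasing, so sup_n |d_n| = |d_1| = 3. So ||D|| = 3.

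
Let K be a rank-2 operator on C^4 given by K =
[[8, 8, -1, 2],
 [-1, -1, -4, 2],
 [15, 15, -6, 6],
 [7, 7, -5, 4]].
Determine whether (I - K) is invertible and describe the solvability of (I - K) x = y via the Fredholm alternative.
(I - K) is invertible (det(I - K) = 35 ≠ 0), so for every y in C^4 the equation (I - K) x = y has a unique solution.

K has rank 2 and factors as K = U V^T = u1 v1^T + u2 v2^T with u1 = (-1, -1, -3, -2), v1 = (-2, -2, 3, -2), u2 = (-2, 1, -3, -1), v2 = (-3, -3, -1, 0) (multiplying out reproduces the displayed K). The nonzero eigenvalues of U V^T coincide with those of the 2 x 2 matrix G = V^T U = [[v1·u1, v1·u2], [v2·u1, v2·u2]] = [[-1, -5], [9, 6]], and by the Sylvester determinant identity det(I_4 - U V^T) = det(I_2 - V^T U) = det([[2, 5], [-9, -5]]) = (2)(-5) - (5)(-9) = 35. (Direct check: I - K =
[[-7, -8, 1, -2],
 [1, 2, 4, -2],
 [-15, -15, 7, -6],
 [-7, -7, 5, -3]]
has determinant 35.) The finite-dimensional Fredholm alternative says: either (I - K) is invertible, or ker(I - K) ≠ {0} and then range(I - K) = ker((I - K)^*)^⊥, with dim ker(I - K) = dim ker((I - K)^*). Since det(I - K) ≠ 0, 1 is not an eigenvalue of K and ker(I - K) = {0}, so we are in the first case: for every y there is a unique x = (I - K)^(-1) y. (Explicitly, by the Woodbury identity, (I - U V^T)^(-1) = I + U (I_2 - G)^(-1) V^T.)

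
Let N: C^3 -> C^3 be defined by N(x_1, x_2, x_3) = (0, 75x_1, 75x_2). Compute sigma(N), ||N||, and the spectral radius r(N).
sigma(N) = {0}; ||N|| = 75; r(N) = 0. (N is nilpotent with N^3 = 0.)

On C^3, N is a strictly lower-triangular matrix with 75 on the subdiagonal and zeros elsewhere, so its characteristic polynomial is lambda^3 and every eigenvalue is 0: sigma(N) = {0}. For the operator norm, N e_i = 75e_{i+1} for i = 1, ..., 2 and N e_3 = 0, so the singular values of N are 75 (with multiplicity 2) and 0; hence ||N|| = 75. The spectral radius r(N) = max|lambda| = 0. Note ||N|| > r(N) — characteristic of non-normal nilpotent operators. Indeed N^3 = 0.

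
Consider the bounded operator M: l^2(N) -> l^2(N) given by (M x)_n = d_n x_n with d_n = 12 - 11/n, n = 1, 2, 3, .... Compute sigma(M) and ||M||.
sigma(M) = {12 - 11/n : n ≥ 1} ∪ {12}; ||M|| = 12

A bounded diagonal operator on l^2 with diagonal entries d_n has spectrum equal to the closure of {d_n : n ≥ 1}: every d_n is an eigenvalue (with eigenvector e_n), so {d_n} ⊂ sigma(M); the spectrum is closed, so its closure is too; and for lambda not in the closure, (M - lambda I) has bounded inverse (the diagonal entries 1/(d_n - lambda) are bounded). For our sequence d_n = 12 - 11/n, n = 1, 2, 3, ...:
  - {d_n} = {12 - 11/n : n ≥ 1}; the only limit point is 12
  - closure = {12 - 11/n : n ≥ 1} ∪ {12}
For the norm: a diagonal operator has ||M|| = sup_n |d_n|. Here d_n = 12 - 11/n increases monotonically from d_1 = 1 toward 12, with all terms in [1, 12); so sup_n |d_n| = 12 (the supremum is the limit, not attained). So ||M|| = 12.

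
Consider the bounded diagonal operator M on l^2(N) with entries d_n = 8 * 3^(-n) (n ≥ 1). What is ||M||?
||M|| = 8/3 (attained at n = 1)

For M diagonal, ||M|| = sup_n |d_n|. The sequence d_n = 8 * 3^(-n) is positive and strictly decreasing (ratio 3^(-1) < 1), so the supremum is d_1 = 8/3. Hence ||M|| = 8/3.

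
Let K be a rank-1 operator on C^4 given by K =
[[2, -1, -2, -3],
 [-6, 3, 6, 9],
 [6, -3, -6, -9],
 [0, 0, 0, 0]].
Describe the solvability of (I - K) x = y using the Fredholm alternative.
(I - K) is invertible (det(I - K) = 2 ≠ 0), so for every y in C^4 the equation (I - K) x = y has a unique solution.

K has rank 1, so it is an outer product K = u v^T: every row of K is a multiple of one row vector. Reading off the entries, u = (1, -3, 3, 0) and v = (2, -1, -2, -3) (row i of K equals u_i·v^T). A rank-one matrix u v^T satisfies K u = u (v·u) and kills the (3)-dimensional subspace v^⊥, so its characteristic polynomial is lambda^3 (lambda - v·u) with v·u = tr K = -1. Hence the eigenvalues of I - K are 1 (multiplicity 3) and 1 - (-1) = 2, so det(I - K) = 2. (Direct check: I - K =
[[-1, 1, 2, 3],
 [6, -2, -6, -9],
 [-6, 3, 7, 9],
 [0, 0, 0, 1]]
has determinant 2.) The finite-dimensional Fredholm alternative says: either (I - K) is invertible, or ker(I - K) ≠ {0} and then range(I - K) = ker((I - K)^*)^⊥, with dim ker(I - K) = dim ker((I - K)^*). Since det(I - K) ≠ 0, 1 is not an eigenvalue of K and ker(I - K) = {0}, so we are in the first case: for every y there is a unique x = (I - K)^(-1) y. Explicitly, by the Sherman–Morrison formula, (I - u v^T)^(-1) = I + u v^T/(1 - v·u), i.e. (I - K)^(-1) = I + K/(2).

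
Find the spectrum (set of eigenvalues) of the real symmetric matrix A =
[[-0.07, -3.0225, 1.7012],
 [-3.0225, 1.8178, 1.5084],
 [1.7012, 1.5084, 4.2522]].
sigma(A) ≈ {-3, 4, 5}

A is real symmetric, so its spectrum consists of real eigenvalues. Expanding the characteristic polynomial of the displayed matrix gives
  det(λ I - A) = p(λ) = λ^3 + (-6)λ^2 + (-7)λ + (60).
Solving p(λ) = 0 yields eigenvalues ≈ -3, 4, 5. (A is shown rounded to 4 decimals, so these recover the underlying integer eigenvalues to within that precision.)
Verification: the trace of A = 6 equals the sum of eigenvalues 6, and det(A) ≈ -60.0007 matches the eigenvalue product -60.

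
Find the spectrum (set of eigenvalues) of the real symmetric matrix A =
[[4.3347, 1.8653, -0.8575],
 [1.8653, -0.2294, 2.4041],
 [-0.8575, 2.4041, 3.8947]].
sigma(A) ≈ {-2, 5} (5 with multiplicity 2)

A is real symmetric, so its spectrum consists of real eigenvalues. Expanding the characteristic polynomial of the displayed matrix gives
  det(λ I - A) = p(λ) = λ^3 + (-8)λ^2 + (5)λ + (50).
Solving p(λ) = 0 yields eigenvalues ≈ -2, 5, 5. (A is shown rounded to 4 decimals, so these recover the underlying integer eigenvalues to within that precision.)
Verification: the trace of A = 8 equals the sum of eigenvalues 8, and det(A) ≈ -49.9991 matches the eigenvalue product -50.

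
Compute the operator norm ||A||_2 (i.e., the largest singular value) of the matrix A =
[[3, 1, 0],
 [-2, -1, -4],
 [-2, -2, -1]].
||A||_2 ≈ 5.6082 (= sqrt(largest eigenvalue of A^T A))

||A||_2 = sigma_max(A) = sqrt(lambda_max(A^T A)). Form the symmetric matrix M = A^T A =
[[17, 9, 10],
 [9, 6, 6],
 [10, 6, 17]].
Its characteristic polynomial (trace, sum of principal 2x2 minors, determinant of M give the coefficients) is
  p(λ) = det(λ I - M) = λ^3 - 40λ^2 + 276λ - 225.
No integer candidate from the rational root theorem (±divisors of 225) is a root, so the roots are irrational. The cubic discriminant is Δ = 23528421 > 0, so there are three distinct real roots. p(0) = -225 and p(1) = 12 have opposite signs, so a root lies in (0, 1); Newton's method refines it to λ ≈ 0.9404. p(7) = 90 and p(8) = -65 have opposite signs, so a root lies in (7, 8); Newton's method refines it to λ ≈ 7.6074. p(31) = -318 and p(32) = 415 have opposite signs, so a root lies in (31, 32); Newton's method refines it to λ ≈ 31.4522. Check (Vieta): the three roots sum to 40, matching tr M = 40.
So the eigenvalues of A^T A are ≈ 0.9404, 7.6074, 31.4522 (all ≥ 0, as they must be for A^T A). The largest is λ_max ≈ 31.4522, hence ||A||_2 = sqrt(λ_max) ≈ 5.6082.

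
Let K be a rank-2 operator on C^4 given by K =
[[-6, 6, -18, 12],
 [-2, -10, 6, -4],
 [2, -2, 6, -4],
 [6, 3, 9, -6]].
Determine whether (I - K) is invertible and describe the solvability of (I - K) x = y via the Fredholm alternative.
(I - K) is invertible (det(I - K) = 77 ≠ 0), so for every y in C^4 the equation (I - K) x = y has a unique solution.

K has rank 2 and factors as K = U V^T = u1 v1^T + u2 v2^T with u1 = (3, 1, -1, -3), v1 = (-2, -1, -3, 2), u2 = (3, -3, -1, 0), v2 = (0, 3, -3, 2) (multiplying out reproduces the displayed K). The nonzero eigenvalues of U V^T coincide with those of the 2 x 2 matrix G = V^T U = [[v1·u1, v1·u2], [v2·u1, v2·u2]] = [[-10, 0], [0, -6]], and by the Sylvester determinant identity det(I_4 - U V^T) = det(I_2 - V^T U) = det([[11, 0], [0, 7]]) = (11)(7) - (0)(0) = 77. (Direct check: I - K =
[[7, -6, 18, -12],
 [2, 11, -6, 4],
 [-2, 2, -5, 4],
 [-6, -3, -9, 7]]
has determinant 77.) The finite-dimensional Fredholm alternative says: either (I - K) is invertible, or ker(I - K) ≠ {0} and then range(I - K) = ker((I - K)^*)^⊥, with dim ker(I - K) = dim ker((I - K)^*). Since det(I - K) ≠ 0, 1 is not an eigenvalue of K and ker(I - K) = {0}, so we are in the first case: for every y there is a unique x = (I - K)^(-1) y. (Explicitly, by the Woodbury identity, (I - U V^T)^(-1) = I + U (I_2 - G)^(-1) V^T.)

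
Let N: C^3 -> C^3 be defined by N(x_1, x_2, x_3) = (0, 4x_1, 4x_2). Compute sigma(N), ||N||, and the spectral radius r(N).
sigma(N) = {0}; ||N|| = 4; r(N) = 0. (N is nilpotent with N^3 = 0.)

On C^3, N is a strictly lower-triangular matrix with 4 on the subdiagonal and zeros elsewhere, so its characteristic polynomial is lambda^3 and every eigenvalue is 0: sigma(N) = {0}. For the operator norm, N e_i = 4e_{i+1} for i = 1, ..., 2 and N e_3 = 0, so the singular values of N are 4 (with multiplicity 2) and 0; hence ||N|| = 4. The spectral radius r(N) = max|lambda| = 0. Note ||N|| > r(N) — characteristic of non-normal nilpotent operators. Indeed N^3 = 0.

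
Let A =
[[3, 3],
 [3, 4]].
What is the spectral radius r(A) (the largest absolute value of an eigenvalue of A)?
r(A) = (7 + sqrt(37))/2 ≈ 6.5414

The eigenvalues of A are the roots of its characteristic polynomial. With M = A (coefficients from the trace and determinant):
  p(λ) = det(λ I - M) = λ^2 - 7λ + 3.
For λ^2 - 7λ + 3 the discriminant is 37. It is nonnegative but not a perfect square, so the roots are real and irrational: λ = (7 ± sqrt(37))/2 ≈ 6.5414, 0.4586.
Thus the eigenvalues (to 4 decimals) are 6.5414 (modulus 6.5414); 0.4586 (modulus 0.4586). The spectral radius is the largest modulus: r(A) = (7 + sqrt(37))/2 ≈ 6.5414. (Cross-check: r(A) ≤ ||A||_2 ≈ 6.5414; equality holds whenever A is normal, though it can also hold for some non-normal A.)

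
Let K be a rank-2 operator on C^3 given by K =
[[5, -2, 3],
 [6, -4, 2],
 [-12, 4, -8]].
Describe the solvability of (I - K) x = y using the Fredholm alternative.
(I - K) is invertible (det(I - K) = 20 ≠ 0), so for every y in C^3 the equation (I - K) x = y has a unique solution.

K has rank 2 and factors as K = U V^T = u1 v1^T + u2 v2^T with u1 = (-1, -2, 2), v1 = (-3, 2, -1), u2 = (1, 0, -3), v2 = (2, 0, 2) (multiplying out reproduces the displayed K). The nonzero eigenvalues of U V^T coincide with those of the 2 x 2 matrix G = V^T U = [[v1·u1, v1·u2], [v2·u1, v2·u2]] = [[-3, 0], [2, -4]], and by the Sylvester determinant identity det(I_3 - U V^T) = det(I_2 - V^T U) = det([[4, 0], [-2, 5]]) = (4)(5) - (0)(-2) = 20. (Direct check: I - K =
[[-4, 2, -3],
 [-6, 5, -2],
 [12, -4, 9]]
has determinant 20.) The finite-dimensional Fredholm alternative says: either (I - K) is invertible, or ker(I - K) ≠ {0} and then range(I - K) = ker((I - K)^*)^⊥, with dim ker(I - K) = dim ker((I - K)^*). Since det(I - K) ≠ 0, 1 is not an eigenvalue of K and ker(I - K) = {0}, so we are in the first case: for every y there is a unique x = (I - K)^(-1) y. (Explicitly, by the Woodbury identity, (I - U V^T)^(-1) = I + U (I_2 - G)^(-1) V^T.)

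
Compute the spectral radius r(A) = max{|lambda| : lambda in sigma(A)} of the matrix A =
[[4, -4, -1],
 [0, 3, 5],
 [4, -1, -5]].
r(A) ≈ 5.0368

The eigenvalues of A are the roots of its characteristic polynomial. With M = A (coefficients from the trace, the sum of principal 2x2 minors, and det A):
  p(λ) = det(λ I - M) = λ^3 - 2λ^2 - 14λ + 108.
No integer candidate from the rational root theorem (±divisors of 108) is a root, so the roots are irrational. The cubic discriminant is Δ = -245280 < 0, so there is one real root and a complex-conjugate pair. p(-6) = -96 and p(-5) = 3 have opposite signs, so a root lies in (-6, -5); Newton's method refines it to λ ≈ -5.0368. Dividing out (λ - (-5.0368)) leaves approximately λ^2 - 7.0368λ + 21.4424. For λ^2 - 7.0368λ + 21.4424 the discriminant is -36.2537. It is negative, so the remaining roots are the complex-conjugate pair λ ≈ 3.5184 ± 3.0106i. Their product equals the constant term, so |λ|^2 ≈ 21.4424 and |λ| ≈ 4.6306.
Thus the eigenvalues (to 4 decimals) are -5.0368 (modulus 5.0368); 3.5184 ± 3.0106i (modulus 4.6306). The spectral radius is the largest modulus: r(A) ≈ 5.0368. (Cross-check: r(A) ≤ ||A||_2 ≈ 9.1659; equality holds whenever A is normal, though it can also hold for some non-normal A.)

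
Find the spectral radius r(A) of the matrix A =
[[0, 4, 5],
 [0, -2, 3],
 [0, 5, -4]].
r(A) = 7

The eigenvalues of A are the roots of its characteristic polynomial. With M = A (coefficients from the trace, the sum of principal 2x2 minors, and det A):
  p(λ) = det(λ I - M) = λ^3 + 6λ^2 - 7λ.
The constant term is 0, so λ = 0 is a root. Dividing out λ leaves p(λ) = λ(λ^2 + 6λ - 7). For λ^2 + 6λ - 7 the discriminant is 64. It is a perfect square (8^2), so the roots are rational: λ = (-6 ± 8)/2 = 1, -7.
Thus the eigenvalues (to 4 decimals) are 1 (modulus 1); -7 (modulus 7); 0 (modulus 0). The spectral radius is the largest modulus: r(A) = 7. (Cross-check: r(A) ≤ ||A||_2 ≈ 7.3485; equality holds whenever A is normal, though it can also hold for some non-normal A.)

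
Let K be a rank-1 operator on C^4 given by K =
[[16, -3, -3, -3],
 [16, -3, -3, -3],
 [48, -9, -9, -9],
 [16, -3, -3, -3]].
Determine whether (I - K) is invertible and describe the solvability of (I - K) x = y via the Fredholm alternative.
(I - K) is singular (det(I - K) = 0, i.e. 1 ∈ sigma(K)). (I - K) x = y is solvable iff y ⊥ ker((I - K)^*) = span{(16, -3, -3, -3)}, i.e. iff 16y_1 - 3y_2 - 3y_3 - 3y_4 = 0. When solvable, the solutions are x = y + c·(1, 1, 3, 1), c arbitrary (ker(I - K) = span{(1, 1, 3, 1)}, dimension 1).

K has rank 1, so it is an outer product K = u v^T: every row of K is a multiple of one row vector. Reading off the entries, u = (1, 1, 3, 1) and v = (16, -3, -3, -3) (row i of K equals u_i·v^T). A rank-one matrix u v^T satisfies K u = u (v·u) and kills the (3)-dimensional subspace v^⊥, so its characteristic polynomial is lambda^3 (lambda - v·u) with v·u = tr K = 1. Hence the eigenvalues of I - K are 1 (multiplicity 3) and 1 - (1) = 0, so det(I - K) = 0. (Direct check: I - K =
[[-15, 3, 3, 3],
 [-16, 4, 3, 3],
 [-48, 9, 10, 9],
 [-16, 3, 3, 4]]
has determinant 0.) So 1 is an eigenvalue of K and (I - K) is not invertible. The finite-dimensional Fredholm alternative says: either (I - K) is invertible, or ker(I - K) ≠ {0} and then range(I - K) = ker((I - K)^*)^⊥, with dim ker(I - K) = dim ker((I - K)^*). We are in the second case, so we need both kernels. Kernel of I - K: (I - K) u = u - u (v·u) = u - u = 0, so ker(I - K) = span{u} = span{(1, 1, 3, 1)} (it is exactly 1-dimensional because rank(I - K) = 3). Kernel of the adjoint: K is real, so (I - K)^* = I - K^T = I - v u^T, and (I - v u^T) v = v - v (u·v) = 0; hence ker((I - K)^*) = span{v} = span{(16, -3, -3, -3)}. Therefore (I - K) x = y is solvable iff <y, v> = 0, i.e. iff 16y_1 - 3y_2 - 3y_3 - 3y_4 = 0. When this holds, K y = u (v·y) = 0, so (I - K) y = y and x = y is a particular solution; the full solution set is the line x = y + c·u = y + c·(1, 1, 3, 1), c ∈ C.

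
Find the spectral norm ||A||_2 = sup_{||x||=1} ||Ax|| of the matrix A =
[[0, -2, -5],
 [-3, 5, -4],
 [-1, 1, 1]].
||A||_2 ≈ 7.3502 (= sqrt(largest eigenvalue of A^T A))

||A||_2 = sigma_max(A) = sqrt(lambda_max(A^T A)). Form the symmetric matrix M = A^T A =
[[10, -16, 11],
 [-16, 30, -9],
 [11, -9, 42]].
Its characteristic polynomial (trace, sum of principal 2x2 minors, determinant of M give the coefficients) is
  p(λ) = det(λ I - M) = λ^3 - 82λ^2 + 1522λ - 576.
No integer candidate from the rational root theorem (±divisors of 576) is a root, so the roots are irrational. The cubic discriminant is Δ = 1487941872 > 0, so there are three distinct real roots. p(0) = -576 and p(1) = 865 have opposite signs, so a root lies in (0, 1); Newton's method refines it to λ ≈ 0.3865. p(27) = 423 and p(28) = -296 have opposite signs, so a root lies in (27, 28); Newton's method refines it to λ ≈ 27.5881. p(54) = -36 and p(55) = 1459 have opposite signs, so a root lies in (54, 55); Newton's method refines it to λ ≈ 54.0254. Check (Vieta): the three roots sum to 82, matching tr M = 82.
So the eigenvalues of A^T A are ≈ 0.3865, 27.5881, 54.0254 (all ≥ 0, as they must be for A^T A). The largest is λ_max ≈ 54.0254, hence ||A||_2 = sqrt(λ_max) ≈ 7.3502.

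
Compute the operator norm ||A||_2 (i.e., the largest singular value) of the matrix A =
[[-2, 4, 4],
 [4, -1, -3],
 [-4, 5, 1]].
||A||_2 ≈ 9.4502 (= sqrt(largest eigenvalue of A^T A))

||A||_2 = sigma_max(A) = sqrt(lambda_max(A^T A)). Form the symmetric matrix M = A^T A =
[[36, -32, -24],
 [-32, 42, 24],
 [-24, 24, 26]].
Its characteristic polynomial (trace, sum of principal 2x2 minors, determinant of M give the coefficients) is
  p(λ) = det(λ I - M) = λ^3 - 104λ^2 + 1364λ - 4624.
No integer candidate from the rational root theorem (±divisors of 4624) is a root, so the roots are irrational. The cubic discriminant is Δ = 396435456 > 0, so there are three distinct real roots. p(5) = -279 and p(6) = 32 have opposite signs, so a root lies in (5, 6); Newton's method refines it to λ ≈ 5.8642. p(8) = 144 and p(9) = -43 have opposite signs, so a root lies in (8, 9); Newton's method refines it to λ ≈ 8.8292. p(89) = -2043 and p(90) = 4736 have opposite signs, so a root lies in (89, 90); Newton's method refines it to λ ≈ 89.3065. Check (Vieta): the three roots sum to 104, matching tr M = 104.
So the eigenvalues of A^T A are ≈ 5.8642, 8.8292, 89.3065 (all ≥ 0, as they must be for A^T A). The largest is λ_max ≈ 89.3065, hence ||A||_2 = sqrt(λ_max) ≈ 9.4502.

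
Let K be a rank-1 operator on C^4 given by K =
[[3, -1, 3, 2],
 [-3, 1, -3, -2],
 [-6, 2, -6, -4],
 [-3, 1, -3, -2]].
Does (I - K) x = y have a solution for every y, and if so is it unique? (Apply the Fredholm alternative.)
(I - K) is invertible (det(I - K) = 5 ≠ 0), so for every y in C^4 the equation (I - K) x = y has a unique solution.

K has rank 1, so it is an outer product K = u v^T: every row of K is a multiple of one row vector. Reading off the entries, u = (1, -1, -2, -1) and v = (3, -1, 3, 2) (row i of K equals u_i·v^T). A rank-one matrix u v^T satisfies K u = u (v·u) and kills the (3)-dimensional subspace v^⊥, so its characteristic polynomial is lambda^3 (lambda - v·u) with v·u = tr K = -4. Hence the eigenvalues of I - K are 1 (multiplicity 3) and 1 - (-4) = 5, so det(I - K) = 5. (Direct check: I - K =
[[-2, 1, -3, -2],
 [3, 0, 3, 2],
 [6, -2, 7, 4],
 [3, -1, 3, 3]]
has determinant 5.) The finite-dimensional Fredholm alternative says: either (I - K) is invertible, or ker(I - K) ≠ {0} and then range(I - K) = ker((I - K)^*)^⊥, with dim ker(I - K) = dim ker((I - K)^*). Since det(I - K) ≠ 0, 1 is not an eigenvalue of K and ker(I - K) = {0}, so we are in the first case: for every y there is a unique x = (I - K)^(-1) y. Explicitly, by the Sherman–Morrison formula, (I - u v^T)^(-1) = I + u v^T/(1 - v·u), i.e. (I - K)^(-1) = I + K/(5).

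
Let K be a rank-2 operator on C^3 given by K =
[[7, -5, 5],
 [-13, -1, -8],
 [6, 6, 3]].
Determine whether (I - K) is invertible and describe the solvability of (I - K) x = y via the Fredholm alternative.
(I - K) is invertible (det(I - K) = -44 ≠ 0), so for every y in C^3 the equation (I - K) x = y has a unique solution.

K has rank 2 and factors as K = U V^T = u1 v1^T + u2 v2^T with u1 = (1, 2, -3), v1 = (-2, -2, -1), u2 = (-3, 3, 0), v2 = (-3, 1, -2) (multiplying out reproduces the displayed K). The nonzero eigenvalues of U V^T coincide with those of the 2 x 2 matrix G = V^T U = [[v1·u1, v1·u2], [v2·u1, v2·u2]] = [[-3, 0], [5, 12]], and by the Sylvester determinant identity det(I_3 - U V^T) = det(I_2 - V^T U) = det([[4, 0], [-5, -11]]) = (4)(-11) - (0)(-5) = -44. (Direct check: I - K =
[[-6, 5, -5],
 [13, 2, 8],
 [-6, -6, -2]]
has determinant -44.) The finite-dimensional Fredholm alternative says: either (I - K) is invertible, or ker(I - K) ≠ {0} and then range(I - K) = ker((I - K)^*)^⊥, with dim ker(I - K) = dim ker((I - K)^*). Since det(I - K) ≠ 0, 1 is not an eigenvalue of K and ker(I - K) = {0}, so we are in the first case: for every y there is a unique x = (I - K)^(-1) y. (Explicitly, by the Woodbury identity, (I - U V^T)^(-1) = I + U (I_2 - G)^(-1) V^T.)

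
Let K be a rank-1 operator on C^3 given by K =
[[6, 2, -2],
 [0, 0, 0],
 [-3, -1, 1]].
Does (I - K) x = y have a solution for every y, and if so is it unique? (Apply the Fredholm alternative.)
(I - K) is invertible (det(I - K) = -6 ≠ 0), so for every y in C^3 the equation (I - K) x = y has a unique solution.

K has rank 1, so it is an outer product K = u v^T: every row of K is a multiple of one row vector. Reading off the entries, u = (-2, 0, 1) and v = (-3, -1, 1) (row i of K equals u_i·v^T). A rank-one matrix u v^T satisfies K u = u (v·u) and kills the (2)-dimensional subspace v^⊥, so its characteristic polynomial is lambda^2 (lambda - v·u) with v·u = tr K = 7. Hence the eigenvalues of I - K are 1 (multiplicity 2) and 1 - (7) = -6, so det(I - K) = -6. (Direct check: I - K =
[[-5, -2, 2],
 [0, 1, 0],
 [3, 1, 0]]
has determinant -6.) The finite-dimensional Fredholm alternative says: either (I - K) is invertible, or ker(I - K) ≠ {0} and then range(I - K) = ker((I - K)^*)^⊥, with dim ker(I - K) = dim ker((I - K)^*). Since det(I - K) ≠ 0, 1 is not an eigenvalue of K and ker(I - K) = {0}, so we are in the first case: for every y there is a unique x = (I - K)^(-1) y. Explicitly, by the Sherman–Morrison formula, (I - u v^T)^(-1) = I + u v^T/(1 - v·u), i.e. (I - K)^(-1) = I + K/(-6).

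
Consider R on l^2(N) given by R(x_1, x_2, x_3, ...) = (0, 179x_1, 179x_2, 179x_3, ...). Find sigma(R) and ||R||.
sigma(R) = closed disk {z in C : |z| ≤ 179}; ||R|| = 179

Note R = 179·U where U is the unit right shift (U x)_k = x_{k-1} (with x_0 := 0); so ||R|| = 179||U|| and sigma(R) = 179·sigma(U). ||R x||^2 = sum_{k≥1} |179x_k|^2 = 32041||x||^2, so ||R|| = 179 and sigma(R) ⊂ {|z| ≤ 179}. For any |lambda| < 179, the equation (R - lambda I) x = 0 forces x_1 = 0, then 179x_k = lambda x_{k+1} ⇒ x = 0, so R has no eigenvalues. But (R - lambda I) is not surjective for |lambda| < 179: solving (R - lambda I) x = e_1 would require x_n proportional to (lambda/179)^(-n), which is not in l^2. So every |lambda| < 179 lies in the residual spectrum. The boundary |lambda| = 179 is in the approximate point spectrum (the spectrum is closed). Hence sigma(R) is the closed disk of radius 179.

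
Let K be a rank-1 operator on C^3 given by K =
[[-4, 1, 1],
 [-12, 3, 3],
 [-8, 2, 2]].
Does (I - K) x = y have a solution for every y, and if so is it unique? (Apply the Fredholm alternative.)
(I - K) is singular (det(I - K) = 0, i.e. 1 ∈ sigma(K)). (I - K) x = y is solvable iff y ⊥ ker((I - K)^*) = span{(-4, 1, 1)}, i.e. iff -4y_1 + y_2 + y_3 = 0. When solvable, the solutions are x = y + c·(1, 3, 2), c arbitrary (ker(I - K) = span{(1, 3, 2)}, dimension 1).

K has rank 1, so it is an outer product K = u v^T: every row of K is a multiple of one row vector. Reading off the entries, u = (1, 3, 2) and v = (-4, 1, 1) (row i of K equals u_i·v^T). A rank-one matrix u v^T satisfies K u = u (v·u) and kills the (2)-dimensional subspace v^⊥, so its characteristic polynomial is lambda^2 (lambda - v·u) with v·u = tr K = 1. Hence the eigenvalues of I - K are 1 (multiplicity 2) and 1 - (1) = 0, so det(I - K) = 0. (Direct check: I - K =
[[5, -1, -1],
 [12, -2, -3],
 [8, -2, -1]]
has determinant 0.) So 1 is an eigenvalue of K and (I - K) is not invertible. The finite-dimensional Fredholm alternative says: either (I - K) is invertible, or ker(I - K) ≠ {0} and then range(I - K) = ker((I - K)^*)^⊥, with dim ker(I - K) = dim ker((I - K)^*). We are in the second case, so we need both kernels. Kernel of I - K: (I - K) u = u - u (v·u) = u - u = 0, so ker(I - K) = span{u} = span{(1, 3, 2)} (it is exactly 1-dimensional because rank(I - K) = 2). Kernel of the adjoint: K is real, so (I - K)^* = I - K^T = I - v u^T, and (I - v u^T) v = v - v (u·v) = 0; hence ker((I - K)^*) = span{v} = span{(-4, 1, 1)}. Therefore (I - K) x = y is solvable iff <y, v> = 0, i.e. iff -4y_1 + y_2 + y_3 = 0. When this holds, K y = u (v·y) = 0, so (I - K) y = y and x = y is a particular solution; the full solution set is the line x = y + c·u = y + c·(1, 3, 2), c ∈ C.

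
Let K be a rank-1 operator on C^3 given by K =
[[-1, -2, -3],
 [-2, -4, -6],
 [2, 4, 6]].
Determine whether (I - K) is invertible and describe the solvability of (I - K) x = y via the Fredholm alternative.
(I - K) is singular (det(I - K) = 0, i.e. 1 ∈ sigma(K)). (I - K) x = y is solvable iff y ⊥ ker((I - K)^*) = span{(-1, -2, -3)}, i.e. iff -y_1 - 2y_2 - 3y_3 = 0. When solvable, the solutions are x = y + c·(1, 2, -2), c arbitrary (ker(I - K) = span{(1, 2, -2)}, dimension 1).

K has rank 1, so it is an outer product K = u v^T: every row of K is a multiple of one row vector. Reading off the entries, u = (1, 2, -2) and v = (-1, -2, -3) (row i of K equals u_i·v^T). A rank-one matrix u v^T satisfies K u = u (v·u) and kills the (2)-dimensional subspace v^⊥, so its characteristic polynomial is lambda^2 (lambda - v·u) with v·u = tr K = 1. Hence the eigenvalues of I - K are 1 (multiplicity 2) and 1 - (1) = 0, so det(I - K) = 0. (Direct check: I - K =
[[2, 2, 3],
 [2, 5, 6],
 [-2, -4, -5]]
has determinant 0.) So 1 is an eigenvalue of K and (I - K) is not invertible. The finite-dimensional Fredholm alternative says: either (I - K) is invertible, or ker(I - K) ≠ {0} and then range(I - K) = ker((I - K)^*)^⊥, with dim ker(I - K) = dim ker((I - K)^*). We are in the second case, so we need both kernels. Kernel of I - K: (I - K) u = u - u (v·u) = u - u = 0, so ker(I - K) = span{u} = span{(1, 2, -2)} (it is exactly 1-dimensional because rank(I - K) = 2). Kernel of the adjoint: K is real, so (I - K)^* = I - K^T = I - v u^T, and (I - v u^T) v = v - v (u·v) = 0; hence ker((I - K)^*) = span{v} = span{(-1, -2, -3)}. Therefore (I - K) x = y is solvable iff <y, v> = 0, i.e. iff -y_1 - 2y_2 - 3y_3 = 0. When this holds, K y = u (v·y) = 0, so (I - K) y = y and x = y is a particular solution; the full solution set is the line x = y + c·u = y + c·(1, 2, -2), c ∈ C.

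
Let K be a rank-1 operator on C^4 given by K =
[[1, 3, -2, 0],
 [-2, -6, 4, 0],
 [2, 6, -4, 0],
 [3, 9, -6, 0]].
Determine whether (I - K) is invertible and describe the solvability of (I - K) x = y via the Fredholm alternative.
(I - K) is invertible (det(I - K) = 10 ≠ 0), so for every y in C^4 the equation (I - K) x = y has a unique solution.

K has rank 1, so it is an outer product K = u v^T: every row of K is a multiple of one row vector. Reading off the entries, u = (-1, 2, -2, -3) and v = (-1, -3, 2, 0) (row i of K equals u_i·v^T). A rank-one matrix u v^T satisfies K u = u (v·u) and kills the (3)-dimensional subspace v^⊥, so its characteristic polynomial is lambda^3 (lambda - v·u) with v·u = tr K = -9. Hence the eigenvalues of I - K are 1 (multiplicity 3) and 1 - (-9) = 10, so det(I - K) = 10. (Direct check: I - K =
[[0, -3, 2, 0],
 [2, 7, -4, 0],
 [-2, -6, 5, 0],
 [-3, -9, 6, 1]]
has determinant 10.) The finite-dimensional Fredholm alternative says: either (I - K) is invertible, or ker(I - K) ≠ {0} and then range(I - K) = ker((I - K)^*)^⊥, with dim ker(I - K) = dim ker((I - K)^*). Since det(I - K) ≠ 0, 1 is not an eigenvalue of K and ker(I - K) = {0}, so we are in the first case: for every y there is a unique x = (I - K)^(-1) y. Explicitly, by the Sherman–Morrison formula, (I - u v^T)^(-1) = I + u v^T/(1 - v·u), i.e. (I - K)^(-1) = I + K/(10).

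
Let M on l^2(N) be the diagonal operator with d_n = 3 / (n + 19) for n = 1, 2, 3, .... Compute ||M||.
||M|| = 3/20 (attained at n = 1)

For M diagonal, ||M|| = sup_n |d_n| = sup_n 3/(n + 19). This is positive and strictly decreasing in n, so the supremum is attained at n = 1: d_1 = 3/(1 + 19) = 3/20. Hence ||M|| = 3/20.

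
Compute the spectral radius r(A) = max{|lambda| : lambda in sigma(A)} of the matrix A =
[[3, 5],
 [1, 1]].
r(A) = (4 + sqrt(24))/2 ≈ 4.4495

The eigenvalues of A are the roots of its characteristic polynomial. With M = A (coefficients from the trace and determinant):
  p(λ) = det(λ I - M) = λ^2 - 4λ - 2.
For λ^2 - 4λ - 2 the discriminant is 24. It is nonnegative but not a perfect square, so the roots are real and irrational: λ = (4 ± sqrt(24))/2 ≈ 4.4495, -0.4495.
Thus the eigenvalues (to 4 decimals) are 4.4495 (modulus 4.4495); -0.4495 (modulus 0.4495). The spectral radius is the largest modulus: r(A) = (4 + sqrt(24))/2 ≈ 4.4495. (Cross-check: r(A) ≤ ||A||_2 ≈ 5.9907; equality holds whenever A is normal, though it can also hold for some non-normal A.)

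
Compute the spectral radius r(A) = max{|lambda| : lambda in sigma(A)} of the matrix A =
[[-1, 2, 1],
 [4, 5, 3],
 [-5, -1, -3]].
r(A) ≈ 5.2338

The eigenvalues of A are the roots of its characteristic polynomial. With M = A (coefficients from the trace, the sum of principal 2x2 minors, and det A):
  p(λ) = det(λ I - M) = λ^3 - λ^2 - 17λ - 27.
No integer candidate from the rational root theorem (±divisors of 27) is a root, so the roots are irrational. The cubic discriminant is Δ = -8112 < 0, so there is one real root and a complex-conjugate pair. p(5) = -12 and p(6) = 51 have opposite signs, so a root lies in (5, 6); Newton's method refines it to λ ≈ 5.2338. Dividing out (λ - (5.2338)) leaves approximately λ^2 + 4.2338λ + 5.1588. For λ^2 + 4.2338λ + 5.1588 the discriminant is -2.7101. It is negative, so the remaining roots are the complex-conjugate pair λ ≈ -2.1169 ± 0.8231i. Their product equals the constant term, so |λ|^2 ≈ 5.1588 and |λ| ≈ 2.2713.
Thus the eigenvalues (to 4 decimals) are 5.2338 (modulus 5.2338); -2.1169 ± 0.8231i (modulus 2.2713). The spectral radius is the largest modulus: r(A) ≈ 5.2338. (Cross-check: r(A) ≤ ||A||_2 ≈ 8.8321; equality holds whenever A is normal, though it can also hold for some non-normal A.)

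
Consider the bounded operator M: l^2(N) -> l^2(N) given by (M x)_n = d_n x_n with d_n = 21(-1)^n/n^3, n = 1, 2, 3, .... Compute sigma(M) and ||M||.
sigma(M) = {21(-1)^n/n^3 : n ≥ 1} ∪ {0}; ||M|| = 21

A bounded diagonal operator on l^2 with diagonal entries d_n has spectrum equal to the closure of {d_n : n ≥ 1}: every d_n is an eigenvalue (with eigenvector e_n), so {d_n} ⊂ sigma(M); the spectrum is closed, so its closure is too; and for lambda not in the closure, (M - lambda I) has bounded inverse (the diagonal entries 1/(d_n - lambda) are bounded). For our sequence d_n = 21(-1)^n/n^3, n = 1, 2, 3, ...:
  - {d_n} = {21(-1)^n/n^3 : n ≥ 1}; the only limit point is 0
  - closure = {21(-1)^n/n^3 : n ≥ 1} ∪ {0}
For the norm: a diagonal operator has ||M|| = sup_n |d_n|. Here |d_n| = 21/n^3 is decreasing, so sup_n |d_n| = |d_1| = 21. So ||M|| = 21.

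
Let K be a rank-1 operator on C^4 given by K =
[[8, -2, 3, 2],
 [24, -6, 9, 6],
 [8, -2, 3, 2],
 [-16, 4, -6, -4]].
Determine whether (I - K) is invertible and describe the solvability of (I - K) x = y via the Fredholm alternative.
(I - K) is singular (det(I - K) = 0, i.e. 1 ∈ sigma(K)). (I - K) x = y is solvable iff y ⊥ ker((I - K)^*) = span{(8, -2, 3, 2)}, i.e. iff 8y_1 - 2y_2 + 3y_3 + 2y_4 = 0. When solvable, the solutions are x = y + c·(1, 3, 1, -2), c arbitrary (ker(I - K) = span{(1, 3, 1, -2)}, dimension 1).

K has rank 1, so it is an outer product K = u v^T: every row of K is a multiple of one row vector. Reading off the entries, u = (1, 3, 1, -2) and v = (8, -2, 3, 2) (row i of K equals u_i·v^T). A rank-one matrix u v^T satisfies K u = u (v·u) and kills the (3)-dimensional subspace v^⊥, so its characteristic polynomial is lambda^3 (lambda - v·u) with v·u = tr K = 1. Hence the eigenvalues of I - K are 1 (multiplicity 3) and 1 - (1) = 0, so det(I - K) = 0. (Direct check: I - K =
[[-7, 2, -3, -2],
 [-24, 7, -9, -6],
 [-8, 2, -2, -2],
 [16, -4, 6, 5]]
has determinant 0.) So 1 is an eigenvalue of K and (I - K) is not invertible. The finite-dimensional Fredholm alternative says: either (I - K) is invertible, or ker(I - K) ≠ {0} and then range(I - K) = ker((I - K)^*)^⊥, with dim ker(I - K) = dim ker((I - K)^*). We are in the second case, so we need both kernels. Kernel of I - K: (I - K) u = u - u (v·u) = u - u = 0, so ker(I - K) = span{u} = span{(1, 3, 1, -2)} (it is exactly 1-dimensional because rank(I - K) = 3). Kernel of the adjoint: K is real, so (I - K)^* = I - K^T = I - v u^T, and (I - v u^T) v = v - v (u·v) = 0; hence ker((I - K)^*) = span{v} = span{(8, -2, 3, 2)}. Therefore (I - K) x = y is solvable iff <y, v> = 0, i.e. iff 8y_1 - 2y_2 + 3y_3 + 2y_4 = 0. When this holds, K y = u (v·y) = 0, so (I - K) y = y and x = y is a particular solution; the full solution set is the line x = y + c·u = y + c·(1, 3, 1, -2), c ∈ C.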